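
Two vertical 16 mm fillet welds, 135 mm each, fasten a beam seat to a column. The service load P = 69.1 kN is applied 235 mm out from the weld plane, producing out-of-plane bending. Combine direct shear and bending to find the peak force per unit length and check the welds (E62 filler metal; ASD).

E62XX → F_EXX = 620 MPa.
L_w = 2 × 135 = 270 mm; section modulus (unit throat) S = 2 × L²/6 = 6075 mm².
Direct shear f_v = P/L_w = 69.1×10³/270 = 255.9 N/mm.
Moment M = P × e = 69.1×10³ × 235 = 16238000 N·mm; bending f_b = M/S = 2673 N/mm.
f_max = √(f_v² + f_b²) = √(255.9² + 2673²) = 2685 N/mm.
r_n/Ω = (1/2.0) × 0.6 × 620 × (0.707 × 16) = 2104 N/mm → NOT adequate.

f_max ≈ 2690 N/mm; NOT adequate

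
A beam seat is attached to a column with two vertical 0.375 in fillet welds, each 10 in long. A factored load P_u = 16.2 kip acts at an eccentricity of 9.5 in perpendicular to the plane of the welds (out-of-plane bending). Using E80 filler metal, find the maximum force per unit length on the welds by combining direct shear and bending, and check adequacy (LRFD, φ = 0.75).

E80XX → F_EXX = 80 ksi.
L_w = 2 × 10 = 20 in; section modulus (unit throat) S = 2 × L²/6 = 33.33 in².
Direct shear f_v = P/L_w = 16.2/20 = 0.81 kip/in.
Moment M = P × e = 16.2 × 9.5 = 153.9 kip·in; bending f_b = M/S = 4.617 kip/in.
f_max = √(f_v² + f_b²) = √(0.81² + 4.617²) = 4.688 kip/in.
φr_n = 0.75 × 0.6 × 80 × (0.707 × 0.375) = 9.544 kip/in → adequate.

f_max ≈ 4.69 kip/in; adequate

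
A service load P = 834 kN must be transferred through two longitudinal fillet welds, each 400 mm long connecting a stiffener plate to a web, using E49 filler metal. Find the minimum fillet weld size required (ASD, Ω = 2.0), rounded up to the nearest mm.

w = 11 mm

E49XX → F_EXX = 490 MPa.
Total weld length L = 800 mm.
Required throat t_e = P × Ω / (0.6 F_EXX × L) = 834 × 2.0 / (0.6 × 490 × 800 × 10⁻³) = 7.092 mm.
Required leg w = t_e / 0.707 = 10.03 mm → use 11 mm.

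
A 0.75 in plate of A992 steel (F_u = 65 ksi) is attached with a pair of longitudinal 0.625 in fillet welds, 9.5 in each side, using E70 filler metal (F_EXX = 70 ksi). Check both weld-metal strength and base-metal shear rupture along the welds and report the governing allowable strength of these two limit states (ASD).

R_n/Ω ≈ 176 kips (weld metal governs)

t_e = 0.707 × 0.625 = 0.4419 in; L = 19 in.
Weld metal: R_n/Ω = (1/2.0) × 0.6 × 70 × 0.4419 × 19 = 176.3 kips.
Base metal (shear rupture): R_n/Ω = (1/2.0) × 0.6 × 65 × 0.75 × 19 = 277.9 kips.
Governing: weld metal.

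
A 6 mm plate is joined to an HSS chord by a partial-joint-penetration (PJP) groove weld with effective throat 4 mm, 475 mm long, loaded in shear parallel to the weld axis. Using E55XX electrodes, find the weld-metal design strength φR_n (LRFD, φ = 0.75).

E55XX → F_EXX = 550 MPa.
Effective throat (given) t_e = 4 mm.
A_we = 4 × 475 = 1900 mm².
F_nw = 0.6 F_EXX = 330 MPa.
φR_n = 0.75 × 330 × 1900 × 10⁻³ = 470.2 kN.

φR_n ≈ 470 kN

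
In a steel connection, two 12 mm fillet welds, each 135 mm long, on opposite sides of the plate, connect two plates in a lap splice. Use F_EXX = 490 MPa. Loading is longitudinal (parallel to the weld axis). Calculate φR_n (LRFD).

φR_n ≈ 505 kN

Effective throat t_e = 0.707 × 12 = 8.484 mm.
Total length L = 270 mm; A_we = 8.484 × 270 = 2291 mm².
F_nw = 0.6 F_EXX = 0.6 × 490 = 294 MPa.
φR_n = 0.75 × 294 × 2291 × 10⁻³ = 505.1 kN.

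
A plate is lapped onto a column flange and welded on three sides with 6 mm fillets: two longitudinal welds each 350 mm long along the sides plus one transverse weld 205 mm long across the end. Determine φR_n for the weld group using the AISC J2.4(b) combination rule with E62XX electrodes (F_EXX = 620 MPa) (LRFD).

φR_n ≈ 1070 kN

t_e = 0.707 × 6 = 4.242 mm.
R_nwl = 0.6 × 620 × 4.242 × 700 × 10⁻³ = 1105 kN (longitudinal, 2 welds).
R_nwt = 0.6 × 620 × 4.242 × 205 × 10⁻³ = 323.5 kN (transverse, base value).
(i) R_nwl + R_nwt = 1428 kN; (ii) 0.85 R_nwl + 1.5 R_nwt = 1424 kN.
R_n = max = 1428 kN [governs: (i)]; φR_n = 1071 kN.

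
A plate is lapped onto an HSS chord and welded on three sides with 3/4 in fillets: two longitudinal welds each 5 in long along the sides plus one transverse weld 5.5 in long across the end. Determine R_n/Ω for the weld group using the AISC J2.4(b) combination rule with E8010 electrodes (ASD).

E80XX → F_EXX = 80 ksi.
t_e = 0.707 × 0.75 = 0.5302 in.
R_nwl = 0.6 × 80 × 0.5302 × 10 = 254.5 kip (longitudinal, 2 welds).
R_nwt = 0.6 × 80 × 0.5302 × 5.5 = 140 kip (transverse, base value).
(i) R_nwl + R_nwt = 394.5 kip; (ii) 0.85 R_nwl + 1.5 R_nwt = 426.3 kip.
R_n = max = 426.3 kip [governs: (ii)]; R_n/Ω = 213.2 kip.

R_n/Ω ≈ 213 kip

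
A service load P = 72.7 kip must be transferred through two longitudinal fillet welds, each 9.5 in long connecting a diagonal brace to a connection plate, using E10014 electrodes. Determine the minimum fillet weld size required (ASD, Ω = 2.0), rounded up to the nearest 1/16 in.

E100XX → F_EXX = 100 ksi.
Total weld length L = 19 in.
Required throat t_e = P × Ω / (0.6 F_EXX × L) = 72.7 × 2.0 / (0.6 × 100 × 19) = 0.1275 in.
Required leg w = t_e / 0.707 = 0.1804 in → use 3/16 in.

w = 3/16 in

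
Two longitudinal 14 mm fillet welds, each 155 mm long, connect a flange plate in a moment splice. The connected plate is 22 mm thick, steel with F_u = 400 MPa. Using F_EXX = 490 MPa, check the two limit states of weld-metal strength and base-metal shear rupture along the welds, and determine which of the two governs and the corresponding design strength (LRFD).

t_e = 0.707 × 14 = 9.898 mm; L = 310 mm.
Weld metal: φR_n = 0.75 × 0.6 × 490 × 9.898 × 310 × 10⁻³ = 676.6 kN.
Base metal (shear rupture): φR_n = 0.75 × 0.6 × 400 × 22 × 310 × 10⁻³ = 1228 kN.
Governing: weld metal.

φR_n ≈ 677 kN (weld metal governs)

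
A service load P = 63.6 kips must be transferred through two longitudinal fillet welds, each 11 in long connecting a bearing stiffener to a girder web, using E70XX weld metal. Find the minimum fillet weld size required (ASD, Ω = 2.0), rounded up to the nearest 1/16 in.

E70XX → F_EXX = 70 ksi.
Total weld length L = 22 in.
Required throat t_e = P × Ω / (0.6 F_EXX × L) = 63.6 × 2.0 / (0.6 × 70 × 22) = 0.1377 in.
Required leg w = t_e / 0.707 = 0.1947 in → use 1/4 in.

w = 1/4 in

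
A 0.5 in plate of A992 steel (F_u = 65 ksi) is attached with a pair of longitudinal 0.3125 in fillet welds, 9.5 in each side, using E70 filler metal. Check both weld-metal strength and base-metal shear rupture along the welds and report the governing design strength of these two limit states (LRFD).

E70XX → F_EXX = 70 ksi.
t_e = 0.707 × 0.3125 = 0.2209 in; L = 19 in.
Weld metal: φR_n = 0.75 × 0.6 × 70 × 0.2209 × 19 = 132.2 kip.
Base metal (shear rupture): φR_n = 0.75 × 0.6 × 65 × 0.5 × 19 = 277.9 kip.
Governing: weld metal.

φR_n ≈ 132 kip (weld metal governs)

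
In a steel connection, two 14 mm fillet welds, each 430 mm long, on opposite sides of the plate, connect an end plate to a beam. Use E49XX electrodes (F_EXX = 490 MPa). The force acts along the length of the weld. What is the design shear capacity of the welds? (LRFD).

φR_n ≈ 1880 kN

Effective throat t_e = 0.707 × 14 = 9.898 mm.
Total length L = 860 mm; A_we = 9.898 × 860 = 8512 mm².
F_nw = 0.6 F_EXX = 0.6 × 490 = 294 MPa.
φR_n = 0.75 × 294 × 8512 × 10⁻³ = 1877 kN.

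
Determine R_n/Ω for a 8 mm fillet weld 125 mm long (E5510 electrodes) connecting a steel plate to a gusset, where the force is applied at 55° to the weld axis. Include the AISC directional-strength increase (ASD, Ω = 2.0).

E55XX → F_EXX = 550 MPa.
t_e = 0.707 × 8 = 5.656 mm; A_we = 5.656 × 125 = 707 mm².
Directional factor: 1.0 + 0.5 sin^1.5(55°) = 1.371.
F_nw = 0.6 × 550 × 1.371 = 452.3 MPa.
R_n/Ω = (452.3 × 707) / 2.0 × 10⁻³ = 159.9 kN.

R_n/Ω ≈ 160 kN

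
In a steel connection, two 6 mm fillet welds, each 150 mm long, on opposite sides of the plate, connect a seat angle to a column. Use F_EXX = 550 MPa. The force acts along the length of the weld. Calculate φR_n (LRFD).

Effective throat t_e = 0.707 × 6 = 4.242 mm.
Total length L = 300 mm; A_we = 4.242 × 300 = 1273 mm².
F_nw = 0.6 F_EXX = 0.6 × 550 = 330 MPa.
φR_n = 0.75 × 330 × 1273 × 10⁻³ = 315 kN.

φR_n ≈ 315 kN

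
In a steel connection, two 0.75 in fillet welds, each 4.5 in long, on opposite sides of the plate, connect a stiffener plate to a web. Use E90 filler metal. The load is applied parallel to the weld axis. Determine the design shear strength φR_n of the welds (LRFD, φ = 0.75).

φR_n ≈ 193 kips

E90XX → F_EXX = 90 ksi.
Effective throat t_e = 0.707 × 0.75 = 0.5302 in.
Total length L = 9 in; A_we = 0.5302 × 9 = 4.772 in².
F_nw = 0.6 F_EXX = 0.6 × 90 = 54 ksi.
φR_n = 0.75 × 54 × 4.772 = 193.3 kips.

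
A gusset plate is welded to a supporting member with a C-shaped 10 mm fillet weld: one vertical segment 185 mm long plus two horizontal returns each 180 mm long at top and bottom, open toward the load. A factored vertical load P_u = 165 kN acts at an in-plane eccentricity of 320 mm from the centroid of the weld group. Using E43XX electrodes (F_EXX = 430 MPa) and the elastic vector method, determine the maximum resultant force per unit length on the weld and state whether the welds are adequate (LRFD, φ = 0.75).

Total weld length L_w = 545 mm. Treat welds as unit-width lines.
Centroid: x̄ = 2×180×90 / 545 = 59.45 mm from the vertical weld.
Polar moment about centroid: J = I_x + I_y = [185³/12 + 2×180×92.5²] + [185×59.45² + 2(180³/12 + 180×30.55²)] = 5570000 mm³.
Direct shear f_v = P/L_w = 165×10³ / 545 = 302.8 N/mm (vertical).
Torsion M = P·e = 165×10³ × 320 = 52800000 N·mm.
Critical point at (x, y) = (120.6, 92.5) from centroid. f_tx = M·y/J = 876.9 N/mm; f_ty = M·x/J = 1143 N/mm.
Resultant f_max = √[f_tx² + (f_v + f_ty)²] = √[876.9² + (302.8 + 1143)²] = 1691 N/mm.
Capacity per unit length: φr_n = 0.75 × 0.6 × 430 × (0.707 × 10) = 1368 N/mm.
1691 > 1368 → NOT adequate.

f_max ≈ 1690 N/mm; NOT adequate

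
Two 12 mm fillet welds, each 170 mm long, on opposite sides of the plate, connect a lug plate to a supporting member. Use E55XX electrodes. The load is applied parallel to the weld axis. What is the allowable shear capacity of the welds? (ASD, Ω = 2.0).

E55XX → F_EXX = 550 MPa.
Effective throat t_e = 0.707 × 12 = 8.484 mm.
Total length L = 340 mm; A_we = 8.484 × 340 = 2885 mm².
F_nw = 0.6 F_EXX = 0.6 × 550 = 330 MPa.
R_n = 330 × 2885 × 10⁻³ = 951.9 kN; R_n/Ω = 951.9/2.0 = 476 kN.

R_n/Ω ≈ 476 kN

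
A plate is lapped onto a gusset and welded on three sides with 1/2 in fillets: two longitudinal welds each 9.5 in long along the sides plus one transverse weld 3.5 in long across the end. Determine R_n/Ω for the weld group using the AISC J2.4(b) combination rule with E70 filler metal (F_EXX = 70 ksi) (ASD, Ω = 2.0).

t_e = 0.707 × 0.5 = 0.3535 in.
R_nwl = 0.6 × 70 × 0.3535 × 19 = 282.1 kips (longitudinal, 2 welds).
R_nwt = 0.6 × 70 × 0.3535 × 3.5 = 51.96 kips (transverse, base value).
(i) R_nwl + R_nwt = 334.1 kips; (ii) 0.85 R_nwl + 1.5 R_nwt = 317.7 kips.
R_n = max = 334.1 kips [governs: (i)]; R_n/Ω = 167 kips.

R_n/Ω ≈ 167 kips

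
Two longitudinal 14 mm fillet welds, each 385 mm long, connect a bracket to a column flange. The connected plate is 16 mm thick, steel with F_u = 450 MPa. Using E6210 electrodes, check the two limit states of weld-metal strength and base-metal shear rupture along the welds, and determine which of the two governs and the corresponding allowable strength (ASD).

E62XX → F_EXX = 620 MPa.
t_e = 0.707 × 14 = 9.898 mm; L = 770 mm.
Weld metal: R_n/Ω = (1/2.0) × 0.6 × 620 × 9.898 × 770 × 10⁻³ = 1418 kN.
Base metal (shear rupture): R_n/Ω = (1/2.0) × 0.6 × 450 × 16 × 770 × 10⁻³ = 1663 kN.
Governing: weld metal.

R_n/Ω ≈ 1420 kN (weld metal governs)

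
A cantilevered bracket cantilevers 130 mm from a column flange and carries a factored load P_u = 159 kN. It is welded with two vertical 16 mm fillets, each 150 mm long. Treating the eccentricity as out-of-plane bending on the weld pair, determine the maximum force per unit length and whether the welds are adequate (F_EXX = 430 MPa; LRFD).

L_w = 2 × 150 = 300 mm; section modulus (unit throat) S = 2 × L²/6 = 7500 mm².
Direct shear f_v = P/L_w = 159×10³/300 = 530 N/mm.
Moment M = P × e = 159×10³ × 130 = 20670000 N·mm; bending f_b = M/S = 2756 N/mm.
f_max = √(f_v² + f_b²) = √(530² + 2756²) = 2806 N/mm.
φr_n = 0.75 × 0.6 × 430 × (0.707 × 16) = 2189 N/mm → NOT adequate.

f_max ≈ 2810 N/mm; NOT adequate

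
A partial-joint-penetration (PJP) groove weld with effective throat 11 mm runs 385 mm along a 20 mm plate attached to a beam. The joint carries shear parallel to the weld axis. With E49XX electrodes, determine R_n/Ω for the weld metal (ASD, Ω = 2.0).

E49XX → F_EXX = 490 MPa.
Effective throat (given) t_e = 11 mm.
A_we = 11 × 385 = 4235 mm².
F_nw = 0.6 F_EXX = 294 MPa.
R_n/Ω = (294 × 4235) / 2.0 × 10⁻³ = 622.5 kN.

R_n/Ω ≈ 623 kN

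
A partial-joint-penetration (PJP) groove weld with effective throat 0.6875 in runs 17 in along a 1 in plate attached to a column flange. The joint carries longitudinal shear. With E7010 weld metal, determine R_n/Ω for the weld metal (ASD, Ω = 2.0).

R_n/Ω ≈ 245 kip

E70XX → F_EXX = 70 ksi.
Effective throat (given) t_e = 0.6875 in.
A_we = 0.6875 × 17 = 11.69 in².
F_nw = 0.6 F_EXX = 42 ksi.
R_n/Ω = (42 × 11.69) / 2.0 = 245.4 kip.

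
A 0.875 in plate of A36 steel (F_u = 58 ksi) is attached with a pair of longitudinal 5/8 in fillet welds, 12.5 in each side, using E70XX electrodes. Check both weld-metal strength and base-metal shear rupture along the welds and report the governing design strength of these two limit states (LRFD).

E70XX → F_EXX = 70 ksi.
t_e = 0.707 × 0.625 = 0.4419 in; L = 25 in.
Weld metal: φR_n = 0.75 × 0.6 × 70 × 0.4419 × 25 = 348 kip.
Base metal (shear rupture): φR_n = 0.75 × 0.6 × 58 × 0.875 × 25 = 570.9 kip.
Governing: weld metal.

φR_n ≈ 348 kip (weld metal governs)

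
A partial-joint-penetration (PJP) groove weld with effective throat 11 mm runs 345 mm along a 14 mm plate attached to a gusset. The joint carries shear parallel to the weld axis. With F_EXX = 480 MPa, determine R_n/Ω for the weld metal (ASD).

R_n/Ω ≈ 546 kN

Effective throat (given) t_e = 11 mm.
A_we = 11 × 345 = 3795 mm².
F_nw = 0.6 F_EXX = 288 MPa.
R_n/Ω = (288 × 3795) / 2.0 × 10⁻³ = 546.5 kN.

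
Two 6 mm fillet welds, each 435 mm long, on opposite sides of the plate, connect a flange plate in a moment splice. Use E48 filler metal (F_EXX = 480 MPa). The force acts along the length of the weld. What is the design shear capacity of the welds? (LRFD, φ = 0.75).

Effective throat t_e = 0.707 × 6 = 4.242 mm.
Total length L = 870 mm; A_we = 4.242 × 870 = 3691 mm².
F_nw = 0.6 F_EXX = 0.6 × 480 = 288 MPa.
φR_n = 0.75 × 288 × 3691 × 10⁻³ = 797.2 kN.

φR_n ≈ 797 kN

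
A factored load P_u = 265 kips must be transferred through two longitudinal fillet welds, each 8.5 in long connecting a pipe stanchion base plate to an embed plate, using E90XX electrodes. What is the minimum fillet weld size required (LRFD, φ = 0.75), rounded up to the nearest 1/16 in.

E90XX → F_EXX = 90 ksi.
Total weld length L = 17 in.
Required throat t_e = P_u / (φ × 0.6 F_EXX × L) = 265 / (0.75 × 0.6 × 90 × 17) = 0.3849 in.
Required leg w = t_e / 0.707 = 0.5444 in → use 9/16 in.

w = 9/16 in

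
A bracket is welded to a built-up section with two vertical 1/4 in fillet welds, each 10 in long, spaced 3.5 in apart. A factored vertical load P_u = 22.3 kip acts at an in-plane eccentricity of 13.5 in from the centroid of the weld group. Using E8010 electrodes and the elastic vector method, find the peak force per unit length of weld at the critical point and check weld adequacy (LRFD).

E80XX → F_EXX = 80 ksi.
Total weld length L_w = 20 in. Treat welds as unit-width lines.
Polar moment about centroid: J = 2[d³/12 + d(b/2)²] = 2[10³/12 + 10×1.75²] = 227.9 in³.
Direct shear f_v = P/L_w = 22.3 / 20 = 1.115 kip/in (vertical).
Torsion M = P·e = 22.3 × 13.5 = 301.05 kip·in.
Critical point at (x, y) = (1.75, 5) from centroid. f_tx = M·y/J = 6.604 kip/in; f_ty = M·x/J = 2.312 kip/in.
Resultant f_max = √[f_tx² + (f_v + f_ty)²] = √[6.604² + (1.115 + 2.312)²] = 7.44 kip/in.
Capacity per unit length: φr_n = 0.75 × 0.6 × 80 × (0.707 × 0.25) = 6.363 kip/in.
7.44 > 6.363 → NOT adequate.

f_max ≈ 7.44 kip/in; NOT adequate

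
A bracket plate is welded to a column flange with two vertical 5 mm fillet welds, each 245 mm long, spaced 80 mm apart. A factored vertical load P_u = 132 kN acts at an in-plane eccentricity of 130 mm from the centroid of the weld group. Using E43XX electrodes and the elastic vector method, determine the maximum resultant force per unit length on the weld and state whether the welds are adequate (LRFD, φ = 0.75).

E43XX → F_EXX = 430 MPa.
Total weld length L_w = 490 mm. Treat welds as unit-width lines.
Polar moment about centroid: J = 2[d³/12 + d(b/2)²] = 2[245³/12 + 245×40²] = 3235000 mm³.
Direct shear f_v = P/L_w = 132×10³ / 490 = 269.4 N/mm (vertical).
Torsion M = P·e = 132×10³ × 130 = 17160000 N·mm.
Critical point at (x, y) = (40, 122.5) from centroid. f_tx = M·y/J = 649.8 N/mm; f_ty = M·x/J = 212.2 N/mm.
Resultant f_max = √[f_tx² + (f_v + f_ty)²] = √[649.8² + (269.4 + 212.2)²] = 808.8 N/mm.
Capacity per unit length: φr_n = 0.75 × 0.6 × 430 × (0.707 × 5) = 684 N/mm.
808.8 > 684 → NOT adequate.

f_max ≈ 809 N/mm; NOT adequate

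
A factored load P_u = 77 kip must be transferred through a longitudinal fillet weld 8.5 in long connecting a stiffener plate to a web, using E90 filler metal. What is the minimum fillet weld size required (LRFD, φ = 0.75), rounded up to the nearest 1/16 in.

w = 3/8 in

E90XX → F_EXX = 90 ksi.
Total weld length L = 8.5 in.
Required throat t_e = P_u / (φ × 0.6 F_EXX × L) = 77 / (0.75 × 0.6 × 90 × 8.5) = 0.2237 in.
Required leg w = t_e / 0.707 = 0.3164 in → use 3/8 in.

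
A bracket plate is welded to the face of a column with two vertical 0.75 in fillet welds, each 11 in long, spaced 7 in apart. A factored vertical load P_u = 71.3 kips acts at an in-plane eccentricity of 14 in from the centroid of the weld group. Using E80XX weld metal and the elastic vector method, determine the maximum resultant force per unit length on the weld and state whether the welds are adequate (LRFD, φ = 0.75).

f_max ≈ 15.2 kip/in; adequate

E80XX → F_EXX = 80 ksi.
Total weld length L_w = 22 in. Treat welds as unit-width lines.
Polar moment about centroid: J = 2[d³/12 + d(b/2)²] = 2[11³/12 + 11×3.5²] = 491.3 in³.
Direct shear f_v = P/L_w = 71.3 / 22 = 3.241 kip/in (vertical).
Torsion M = P·e = 71.3 × 14 = 998.2 kip·in.
Critical point at (x, y) = (3.5, 5.5) from centroid. f_tx = M·y/J = 11.17 kip/in; f_ty = M·x/J = 7.111 kip/in.
Resultant f_max = √[f_tx² + (f_v + f_ty)²] = √[11.17² + (3.241 + 7.111)²] = 15.23 kip/in.
Capacity per unit length: φr_n = 0.75 × 0.6 × 80 × (0.707 × 0.75) = 19.09 kip/in.
15.23 ≤ 19.09 → adequate.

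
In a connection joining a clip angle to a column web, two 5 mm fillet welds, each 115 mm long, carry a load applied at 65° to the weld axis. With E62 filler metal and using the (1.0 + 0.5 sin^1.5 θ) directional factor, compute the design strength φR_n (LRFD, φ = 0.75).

E62XX → F_EXX = 620 MPa.
t_e = 0.707 × 5 = 3.535 mm; A_we = 3.535 × 230 = 813 mm².
Directional factor: 1.0 + 0.5 sin^1.5(65°) = 1.431.
F_nw = 0.6 × 620 × 1.431 = 532.5 MPa.
φR_n = 0.75 × 532.5 × 813 × 10⁻³ = 324.7 kN.

φR_n ≈ 325 kN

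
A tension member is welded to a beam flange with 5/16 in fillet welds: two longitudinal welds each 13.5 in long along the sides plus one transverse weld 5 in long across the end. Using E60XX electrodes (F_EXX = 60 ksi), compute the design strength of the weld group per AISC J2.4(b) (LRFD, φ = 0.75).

φR_n ≈ 191 kip

t_e = 0.707 × 0.3125 = 0.2209 in.
R_nwl = 0.6 × 60 × 0.2209 × 27 = 214.8 kip (longitudinal, 2 welds).
R_nwt = 0.6 × 60 × 0.2209 × 5 = 39.77 kip (transverse, base value).
(i) R_nwl + R_nwt = 254.5 kip; (ii) 0.85 R_nwl + 1.5 R_nwt = 242.2 kip.
R_n = max = 254.5 kip [governs: (i)]; φR_n = 190.9 kip.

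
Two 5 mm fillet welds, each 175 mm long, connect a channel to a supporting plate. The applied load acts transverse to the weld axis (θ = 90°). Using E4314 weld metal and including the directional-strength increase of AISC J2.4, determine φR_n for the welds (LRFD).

φR_n ≈ 359 kN

E43XX → F_EXX = 430 MPa.
t_e = 0.707 × 5 = 3.535 mm; A_we = 3.535 × 350 = 1237 mm².
Directional factor: 1.0 + 0.5 sin^1.5(90°) = 1.5.
F_nw = 0.6 × 430 × 1.5 = 387 MPa.
φR_n = 0.75 × 387 × 1237 × 10⁻³ = 359.1 kN.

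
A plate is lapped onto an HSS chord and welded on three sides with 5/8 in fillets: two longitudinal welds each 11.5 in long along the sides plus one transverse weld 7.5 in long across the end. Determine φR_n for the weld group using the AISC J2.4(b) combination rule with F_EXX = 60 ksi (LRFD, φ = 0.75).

t_e = 0.707 × 0.625 = 0.4419 in.
R_nwl = 0.6 × 60 × 0.4419 × 23 = 365.9 kips (longitudinal, 2 welds).
R_nwt = 0.6 × 60 × 0.4419 × 7.5 = 119.3 kips (transverse, base value).
(i) R_nwl + R_nwt = 485.2 kips; (ii) 0.85 R_nwl + 1.5 R_nwt = 490 kips.
R_n = max = 490 kips [governs: (ii)]; φR_n = 367.5 kips.

φR_n ≈ 367 kips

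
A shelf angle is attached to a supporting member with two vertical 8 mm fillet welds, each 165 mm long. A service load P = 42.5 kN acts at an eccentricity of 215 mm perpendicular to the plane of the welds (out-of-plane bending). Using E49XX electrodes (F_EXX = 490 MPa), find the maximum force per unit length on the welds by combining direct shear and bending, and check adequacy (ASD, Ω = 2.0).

f_max ≈ 1020 N/mm; NOT adequate

L_w = 2 × 165 = 330 mm; section modulus (unit throat) S = 2 × L²/6 = 9075 mm².
Direct shear f_v = P/L_w = 42.5×10³/330 = 128.8 N/mm.
Moment M = P × e = 42.5×10³ × 215 = 9137500 N·mm; bending f_b = M/S = 1007 N/mm.
f_max = √(f_v² + f_b²) = √(128.8² + 1007²) = 1015 N/mm.
r_n/Ω = (1/2.0) × 0.6 × 490 × (0.707 × 8) = 831.4 N/mm → NOT adequate.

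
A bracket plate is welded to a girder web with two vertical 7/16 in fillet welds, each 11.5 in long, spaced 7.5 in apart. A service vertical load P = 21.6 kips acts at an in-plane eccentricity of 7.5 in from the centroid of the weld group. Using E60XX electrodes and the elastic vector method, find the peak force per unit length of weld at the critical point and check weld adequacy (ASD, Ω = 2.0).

f_max ≈ 2.56 kip/in; adequate

E60XX → F_EXX = 60 ksi.
Total weld length L_w = 23 in. Treat welds as unit-width lines.
Polar moment about centroid: J = 2[d³/12 + d(b/2)²] = 2[11.5³/12 + 11.5×3.75²] = 576.9 in³.
Direct shear f_v = P/L_w = 21.6 / 23 = 0.9391 kip/in (vertical).
Torsion M = P·e = 21.6 × 7.5 = 162 kip·in.
Critical point at (x, y) = (3.75, 5.75) from centroid. f_tx = M·y/J = 1.615 kip/in; f_ty = M·x/J = 1.053 kip/in.
Resultant f_max = √[f_tx² + (f_v + f_ty)²] = √[1.615² + (0.9391 + 1.053)²] = 2.564 kip/in.
Capacity per unit length: r_n/Ω = (1/2.0) × 0.6 × 60 × (0.707 × 0.4375) = 5.568 kip/in.
2.564 ≤ 5.568 → adequate.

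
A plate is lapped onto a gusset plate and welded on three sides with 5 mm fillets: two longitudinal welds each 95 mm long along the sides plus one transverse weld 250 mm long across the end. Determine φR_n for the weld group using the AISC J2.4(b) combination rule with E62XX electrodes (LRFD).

φR_n ≈ 529 kN

E62XX → F_EXX = 620 MPa.
t_e = 0.707 × 5 = 3.535 mm.
R_nwl = 0.6 × 620 × 3.535 × 190 × 10⁻³ = 249.9 kN (longitudinal, 2 welds).
R_nwt = 0.6 × 620 × 3.535 × 250 × 10⁻³ = 328.8 kN (transverse, base value).
(i) R_nwl + R_nwt = 578.6 kN; (ii) 0.85 R_nwl + 1.5 R_nwt = 705.5 kN.
R_n = max = 705.5 kN [governs: (ii)]; φR_n = 529.1 kN.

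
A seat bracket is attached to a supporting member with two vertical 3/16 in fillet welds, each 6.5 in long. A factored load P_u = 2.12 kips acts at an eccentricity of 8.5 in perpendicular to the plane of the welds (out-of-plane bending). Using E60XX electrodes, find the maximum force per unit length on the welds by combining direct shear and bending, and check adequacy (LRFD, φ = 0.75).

f_max ≈ 1.29 kip/in; adequate

E60XX → F_EXX = 60 ksi.
L_w = 2 × 6.5 = 13 in; section modulus (unit throat) S = 2 × L²/6 = 14.08 in².
Direct shear f_v = P/L_w = 2.12/13 = 0.1631 kip/in.
Moment M = P × e = 2.12 × 8.5 = 18.02 kip·in; bending f_b = M/S = 1.28 kip/in.
f_max = √(f_v² + f_b²) = √(0.1631² + 1.28²) = 1.29 kip/in.
φr_n = 0.75 × 0.6 × 60 × (0.707 × 0.1875) = 3.579 kip/in → adequate.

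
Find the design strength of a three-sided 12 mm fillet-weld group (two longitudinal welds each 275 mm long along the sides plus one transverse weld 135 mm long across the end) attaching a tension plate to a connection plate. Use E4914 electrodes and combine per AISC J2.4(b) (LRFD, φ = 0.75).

φR_n ≈ 1280 kN

E49XX → F_EXX = 490 MPa.
t_e = 0.707 × 12 = 8.484 mm.
R_nwl = 0.6 × 490 × 8.484 × 550 × 10⁻³ = 1372 kN (longitudinal, 2 welds).
R_nwt = 0.6 × 490 × 8.484 × 135 × 10⁻³ = 336.7 kN (transverse, base value).
(i) R_nwl + R_nwt = 1709 kN; (ii) 0.85 R_nwl + 1.5 R_nwt = 1671 kN.
R_n = max = 1709 kN [governs: (i)]; φR_n = 1281 kN.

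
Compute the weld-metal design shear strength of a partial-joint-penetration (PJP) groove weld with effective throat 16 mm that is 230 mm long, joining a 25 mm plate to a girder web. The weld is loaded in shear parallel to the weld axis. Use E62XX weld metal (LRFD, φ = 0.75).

φR_n ≈ 1030 kN

E62XX → F_EXX = 620 MPa.
Effective throat (given) t_e = 16 mm.
A_we = 16 × 230 = 3680 mm².
F_nw = 0.6 F_EXX = 372 MPa.
φR_n = 0.75 × 372 × 3680 × 10⁻³ = 1027 kN.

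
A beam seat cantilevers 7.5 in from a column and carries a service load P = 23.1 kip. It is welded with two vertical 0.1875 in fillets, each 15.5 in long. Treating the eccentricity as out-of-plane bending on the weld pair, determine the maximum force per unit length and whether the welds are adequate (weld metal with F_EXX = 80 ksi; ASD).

L_w = 2 × 15.5 = 31 in; section modulus (unit throat) S = 2 × L²/6 = 80.08 in².
Direct shear f_v = P/L_w = 23.1/31 = 0.7452 kip/in.
Moment M = P × e = 23.1 × 7.5 = 173.25 kip·in; bending f_b = M/S = 2.163 kip/in.
f_max = √(f_v² + f_b²) = √(0.7452² + 2.163²) = 2.288 kip/in.
r_n/Ω = (1/2.0) × 0.6 × 80 × (0.707 × 0.1875) = 3.181 kip/in → adequate.

f_max ≈ 2.29 kip/in; adequate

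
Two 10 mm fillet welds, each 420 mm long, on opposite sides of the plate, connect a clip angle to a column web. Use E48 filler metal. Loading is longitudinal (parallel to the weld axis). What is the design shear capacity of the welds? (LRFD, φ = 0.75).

φR_n ≈ 1280 kN

E48XX → F_EXX = 480 MPa.
Effective throat t_e = 0.707 × 10 = 7.07 mm.
Total length L = 840 mm; A_we = 7.07 × 840 = 5939 mm².
F_nw = 0.6 F_EXX = 0.6 × 480 = 288 MPa.
φR_n = 0.75 × 288 × 5939 × 10⁻³ = 1283 kN.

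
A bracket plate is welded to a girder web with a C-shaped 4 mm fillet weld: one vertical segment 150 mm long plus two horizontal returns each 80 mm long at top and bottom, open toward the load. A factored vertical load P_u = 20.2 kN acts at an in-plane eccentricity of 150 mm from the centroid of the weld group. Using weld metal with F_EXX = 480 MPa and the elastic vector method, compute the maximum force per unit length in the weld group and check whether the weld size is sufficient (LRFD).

f_max ≈ 254 N/mm; adequate

Total weld length L_w = 310 mm. Treat welds as unit-width lines.
Centroid: x̄ = 2×80×40 / 310 = 20.65 mm from the vertical weld.
Polar moment about centroid: J = I_x + I_y = [150³/12 + 2×80×75²] + [150×20.65² + 2(80³/12 + 80×19.35²)] = 1390000 mm³.
Direct shear f_v = P/L_w = 20.2×10³ / 310 = 65.16 N/mm (vertical).
Torsion M = P·e = 20.2×10³ × 150 = 3030000 N·mm.
Critical point at (x, y) = (59.35, 75) from centroid. f_tx = M·y/J = 163.4 N/mm; f_ty = M·x/J = 129.3 N/mm.
Resultant f_max = √[f_tx² + (f_v + f_ty)²] = √[163.4² + (65.16 + 129.3)²] = 254.1 N/mm.
Capacity per unit length: φr_n = 0.75 × 0.6 × 480 × (0.707 × 4) = 610.8 N/mm.
254.1 ≤ 610.8 → adequate.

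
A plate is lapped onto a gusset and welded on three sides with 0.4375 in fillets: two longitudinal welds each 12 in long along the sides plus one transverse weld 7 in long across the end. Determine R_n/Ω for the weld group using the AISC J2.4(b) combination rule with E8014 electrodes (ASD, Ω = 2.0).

R_n/Ω ≈ 230 kips

E80XX → F_EXX = 80 ksi.
t_e = 0.707 × 0.4375 = 0.3093 in.
R_nwl = 0.6 × 80 × 0.3093 × 24 = 356.3 kips (longitudinal, 2 welds).
R_nwt = 0.6 × 80 × 0.3093 × 7 = 103.9 kips (transverse, base value).
(i) R_nwl + R_nwt = 460.3 kips; (ii) 0.85 R_nwl + 1.5 R_nwt = 458.8 kips.
R_n = max = 460.3 kips [governs: (i)]; R_n/Ω = 230.1 kips.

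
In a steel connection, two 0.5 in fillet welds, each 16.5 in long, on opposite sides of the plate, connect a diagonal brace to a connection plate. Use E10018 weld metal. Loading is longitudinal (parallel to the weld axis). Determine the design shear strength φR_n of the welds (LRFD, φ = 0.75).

E100XX → F_EXX = 100 ksi.
Effective throat t_e = 0.707 × 0.5 = 0.3535 in.
Total length L = 33 in; A_we = 0.3535 × 33 = 11.67 in².
F_nw = 0.6 F_EXX = 0.6 × 100 = 60 ksi.
φR_n = 0.75 × 60 × 11.67 = 524.9 kips.

φR_n ≈ 525 kips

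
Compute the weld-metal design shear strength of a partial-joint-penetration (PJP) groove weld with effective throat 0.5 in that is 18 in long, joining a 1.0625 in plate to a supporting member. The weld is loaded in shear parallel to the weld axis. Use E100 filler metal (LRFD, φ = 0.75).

φR_n ≈ 405 kips

E100XX → F_EXX = 100 ksi.
Effective throat (given) t_e = 0.5 in.
A_we = 0.5 × 18 = 9 in².
F_nw = 0.6 F_EXX = 60 ksi.
φR_n = 0.75 × 60 × 9 = 405 kips.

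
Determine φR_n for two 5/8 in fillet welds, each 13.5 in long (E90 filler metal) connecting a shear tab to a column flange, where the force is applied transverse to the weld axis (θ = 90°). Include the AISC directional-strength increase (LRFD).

E90XX → F_EXX = 90 ksi.
t_e = 0.707 × 0.625 = 0.4419 in; A_we = 0.4419 × 27 = 11.93 in².
Directional factor: 1.0 + 0.5 sin^1.5(90°) = 1.5.
F_nw = 0.6 × 90 × 1.5 = 81 ksi.
φR_n = 0.75 × 81 × 11.93 = 724.8 kip.

φR_n ≈ 725 kip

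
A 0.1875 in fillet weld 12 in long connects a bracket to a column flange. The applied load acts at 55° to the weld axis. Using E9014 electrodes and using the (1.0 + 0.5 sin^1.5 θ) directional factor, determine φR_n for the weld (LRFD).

E90XX → F_EXX = 90 ksi.
t_e = 0.707 × 0.1875 = 0.1326 in; A_we = 0.1326 × 12 = 1.591 in².
Directional factor: 1.0 + 0.5 sin^1.5(55°) = 1.371.
F_nw = 0.6 × 90 × 1.371 = 74.02 ksi.
φR_n = 0.75 × 74.02 × 1.591 = 88.31 kips.

φR_n ≈ 88.3 kips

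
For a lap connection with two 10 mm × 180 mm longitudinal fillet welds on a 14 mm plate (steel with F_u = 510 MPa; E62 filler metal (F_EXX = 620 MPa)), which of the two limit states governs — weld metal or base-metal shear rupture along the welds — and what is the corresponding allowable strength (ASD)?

R_n/Ω ≈ 473 kN (weld metal governs)

t_e = 0.707 × 10 = 7.07 mm; L = 360 mm.
Weld metal: R_n/Ω = (1/2.0) × 0.6 × 620 × 7.07 × 360 × 10⁻³ = 473.4 kN.
Base metal (shear rupture): R_n/Ω = (1/2.0) × 0.6 × 510 × 14 × 360 × 10⁻³ = 771.1 kN.
Governing: weld metal.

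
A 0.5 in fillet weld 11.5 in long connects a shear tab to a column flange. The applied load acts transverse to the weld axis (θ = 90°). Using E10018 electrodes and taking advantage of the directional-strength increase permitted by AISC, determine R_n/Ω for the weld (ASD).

R_n/Ω ≈ 183 kips

E100XX → F_EXX = 100 ksi.
t_e = 0.707 × 0.5 = 0.3535 in; A_we = 0.3535 × 11.5 = 4.065 in².
Directional factor: 1.0 + 0.5 sin^1.5(90°) = 1.5.
F_nw = 0.6 × 100 × 1.5 = 90 ksi.
R_n/Ω = (90 × 4.065) / 2.0 = 182.9 kips.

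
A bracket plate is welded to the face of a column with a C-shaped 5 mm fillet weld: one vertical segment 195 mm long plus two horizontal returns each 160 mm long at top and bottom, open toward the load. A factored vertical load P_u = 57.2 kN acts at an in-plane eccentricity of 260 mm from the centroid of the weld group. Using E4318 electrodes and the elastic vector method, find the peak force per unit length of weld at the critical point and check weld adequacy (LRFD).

f_max ≈ 516 N/mm; adequate

E43XX → F_EXX = 430 MPa.
Total weld length L_w = 515 mm. Treat welds as unit-width lines.
Centroid: x̄ = 2×160×80 / 515 = 49.71 mm from the vertical weld.
Polar moment about centroid: J = I_x + I_y = [195³/12 + 2×160×97.5²] + [195×49.71² + 2(160³/12 + 160×30.29²)] = 5118000 mm³.
Direct shear f_v = P/L_w = 57.2×10³ / 515 = 111.1 N/mm (vertical).
Torsion M = P·e = 57.2×10³ × 260 = 14872000 N·mm.
Critical point at (x, y) = (110.3, 97.5) from centroid. f_tx = M·y/J = 283.3 N/mm; f_ty = M·x/J = 320.5 N/mm.
Resultant f_max = √[f_tx² + (f_v + f_ty)²] = √[283.3² + (111.1 + 320.5)²] = 516.2 N/mm.
Capacity per unit length: φr_n = 0.75 × 0.6 × 430 × (0.707 × 5) = 684 N/mm.
516.2 ≤ 684 → adequate.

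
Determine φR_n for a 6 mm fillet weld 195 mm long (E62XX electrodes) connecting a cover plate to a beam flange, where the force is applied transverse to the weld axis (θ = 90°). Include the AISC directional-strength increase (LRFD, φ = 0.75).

E62XX → F_EXX = 620 MPa.
t_e = 0.707 × 6 = 4.242 mm; A_we = 4.242 × 195 = 827.2 mm².
Directional factor: 1.0 + 0.5 sin^1.5(90°) = 1.5.
F_nw = 0.6 × 620 × 1.5 = 558 MPa.
φR_n = 0.75 × 558 × 827.2 × 10⁻³ = 346.2 kN.

φR_n ≈ 346 kN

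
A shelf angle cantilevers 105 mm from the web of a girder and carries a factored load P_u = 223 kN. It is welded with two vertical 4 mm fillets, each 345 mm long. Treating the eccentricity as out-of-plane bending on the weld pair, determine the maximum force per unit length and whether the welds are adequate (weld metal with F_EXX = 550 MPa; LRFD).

f_max ≈ 673 N/mm; adequate

L_w = 2 × 345 = 690 mm; section modulus (unit throat) S = 2 × L²/6 = 39680 mm².
Direct shear f_v = P/L_w = 223×10³/690 = 323.2 N/mm.
Moment M = P × e = 223×10³ × 105 = 23415000 N·mm; bending f_b = M/S = 590.2 N/mm.
f_max = √(f_v² + f_b²) = √(323.2² + 590.2²) = 672.9 N/mm.
φr_n = 0.75 × 0.6 × 550 × (0.707 × 4) = 699.9 N/mm → adequate.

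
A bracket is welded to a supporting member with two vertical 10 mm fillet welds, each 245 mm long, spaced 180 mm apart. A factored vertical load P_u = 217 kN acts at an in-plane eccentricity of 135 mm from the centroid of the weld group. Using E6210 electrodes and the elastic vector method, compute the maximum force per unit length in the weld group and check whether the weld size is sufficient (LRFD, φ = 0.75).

f_max ≈ 1020 N/mm; adequate

E62XX → F_EXX = 620 MPa.
Total weld length L_w = 490 mm. Treat welds as unit-width lines.
Polar moment about centroid: J = 2[d³/12 + d(b/2)²] = 2[245³/12 + 245×90²] = 6420000 mm³.
Direct shear f_v = P/L_w = 217×10³ / 490 = 442.9 N/mm (vertical).
Torsion M = P·e = 217×10³ × 135 = 29295000 N·mm.
Critical point at (x, y) = (90, 122.5) from centroid. f_tx = M·y/J = 559 N/mm; f_ty = M·x/J = 410.7 N/mm.
Resultant f_max = √[f_tx² + (f_v + f_ty)²] = √[559² + (442.9 + 410.7)²] = 1020 N/mm.
Capacity per unit length: φr_n = 0.75 × 0.6 × 620 × (0.707 × 10) = 1973 N/mm.
1020 ≤ 1973 → adequate.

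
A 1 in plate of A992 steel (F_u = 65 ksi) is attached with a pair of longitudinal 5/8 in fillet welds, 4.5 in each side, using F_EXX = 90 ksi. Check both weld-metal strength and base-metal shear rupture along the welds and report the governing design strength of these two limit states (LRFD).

φR_n ≈ 161 kips (weld metal governs)

t_e = 0.707 × 0.625 = 0.4419 in; L = 9 in.
Weld metal: φR_n = 0.75 × 0.6 × 90 × 0.4419 × 9 = 161.1 kips.
Base metal (shear rupture): φR_n = 0.75 × 0.6 × 65 × 1 × 9 = 263.2 kips.
Governing: weld metal.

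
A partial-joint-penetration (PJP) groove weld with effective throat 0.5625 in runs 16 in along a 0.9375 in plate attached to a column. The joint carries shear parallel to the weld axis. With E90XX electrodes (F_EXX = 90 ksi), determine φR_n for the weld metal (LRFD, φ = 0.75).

φR_n ≈ 364 kips

Effective throat (given) t_e = 0.5625 in.
A_we = 0.5625 × 16 = 9 in².
F_nw = 0.6 F_EXX = 54 ksi.
φR_n = 0.75 × 54 × 9 = 364.5 kips.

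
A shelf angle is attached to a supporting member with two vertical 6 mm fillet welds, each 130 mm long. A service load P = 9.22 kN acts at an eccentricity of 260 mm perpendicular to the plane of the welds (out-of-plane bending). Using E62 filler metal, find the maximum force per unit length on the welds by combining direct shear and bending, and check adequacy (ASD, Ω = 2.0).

f_max ≈ 427 N/mm; adequate

E62XX → F_EXX = 620 MPa.
L_w = 2 × 130 = 260 mm; section modulus (unit throat) S = 2 × L²/6 = 5633 mm².
Direct shear f_v = P/L_w = 9.22×10³/260 = 35.46 N/mm.
Moment M = P × e = 9.22×10³ × 260 = 2397200 N·mm; bending f_b = M/S = 425.5 N/mm.
f_max = √(f_v² + f_b²) = √(35.46² + 425.5²) = 427 N/mm.
r_n/Ω = (1/2.0) × 0.6 × 620 × (0.707 × 6) = 789 N/mm → adequate.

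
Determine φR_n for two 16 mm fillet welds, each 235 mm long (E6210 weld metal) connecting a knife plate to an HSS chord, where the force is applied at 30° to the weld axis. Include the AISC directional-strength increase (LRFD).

E62XX → F_EXX = 620 MPa.
t_e = 0.707 × 16 = 11.31 mm; A_we = 11.31 × 470 = 5317 mm².
Directional factor: 1.0 + 0.5 sin^1.5(30°) = 1.177.
F_nw = 0.6 × 620 × 1.177 = 437.8 MPa.
φR_n = 0.75 × 437.8 × 5317 × 10⁻³ = 1746 kN.

φR_n ≈ 1750 kN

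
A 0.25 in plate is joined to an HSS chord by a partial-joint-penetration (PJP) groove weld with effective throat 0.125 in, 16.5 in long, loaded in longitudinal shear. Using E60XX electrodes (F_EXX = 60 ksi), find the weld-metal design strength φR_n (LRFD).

φR_n ≈ 55.7 kips

Effective throat (given) t_e = 0.125 in.
A_we = 0.125 × 16.5 = 2.062 in².
F_nw = 0.6 F_EXX = 36 ksi.
φR_n = 0.75 × 36 × 2.062 = 55.69 kips.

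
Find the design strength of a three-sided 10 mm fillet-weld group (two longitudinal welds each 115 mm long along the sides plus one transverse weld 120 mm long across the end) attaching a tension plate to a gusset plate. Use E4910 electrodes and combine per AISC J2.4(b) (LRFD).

φR_n ≈ 585 kN

E49XX → F_EXX = 490 MPa.
t_e = 0.707 × 10 = 7.07 mm.
R_nwl = 0.6 × 490 × 7.07 × 230 × 10⁻³ = 478.1 kN (longitudinal, 2 welds).
R_nwt = 0.6 × 490 × 7.07 × 120 × 10⁻³ = 249.4 kN (transverse, base value).
(i) R_nwl + R_nwt = 727.5 kN; (ii) 0.85 R_nwl + 1.5 R_nwt = 780.5 kN.
R_n = max = 780.5 kN [governs: (ii)]; φR_n = 585.4 kN.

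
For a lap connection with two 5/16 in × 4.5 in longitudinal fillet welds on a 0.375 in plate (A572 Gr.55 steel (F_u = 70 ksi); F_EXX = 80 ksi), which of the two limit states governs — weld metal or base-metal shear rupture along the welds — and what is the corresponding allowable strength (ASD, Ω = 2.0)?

t_e = 0.707 × 0.3125 = 0.2209 in; L = 9 in.
Weld metal: R_n/Ω = (1/2.0) × 0.6 × 80 × 0.2209 × 9 = 47.72 kips.
Base metal (shear rupture): R_n/Ω = (1/2.0) × 0.6 × 70 × 0.375 × 9 = 70.88 kips.
Governing: weld metal.

R_n/Ω ≈ 47.7 kips (weld metal governs)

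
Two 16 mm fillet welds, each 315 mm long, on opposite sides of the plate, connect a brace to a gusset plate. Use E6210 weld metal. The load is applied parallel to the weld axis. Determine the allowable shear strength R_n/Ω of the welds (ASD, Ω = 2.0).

R_n/Ω ≈ 1330 kN

E62XX → F_EXX = 620 MPa.
Effective throat t_e = 0.707 × 16 = 11.31 mm.
Total length L = 630 mm; A_we = 11.31 × 630 = 7127 mm².
F_nw = 0.6 F_EXX = 0.6 × 620 = 372 MPa.
R_n = 372 × 7127 × 10⁻³ = 2651 kN; R_n/Ω = 2651/2.0 = 1326 kN.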